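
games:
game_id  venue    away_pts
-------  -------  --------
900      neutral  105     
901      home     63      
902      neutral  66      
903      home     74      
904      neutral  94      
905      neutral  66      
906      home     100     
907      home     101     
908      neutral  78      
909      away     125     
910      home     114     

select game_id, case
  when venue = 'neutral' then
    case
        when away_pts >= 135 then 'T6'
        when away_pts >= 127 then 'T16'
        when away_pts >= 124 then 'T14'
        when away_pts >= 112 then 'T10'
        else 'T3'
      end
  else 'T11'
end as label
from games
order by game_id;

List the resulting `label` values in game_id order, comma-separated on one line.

game_id=900: venue='neutral' → inner[ELSE] → T3
game_id=901: venue='home' → outer ELSE → T11
game_id=902: venue='neutral' → inner[ELSE] → T3
game_id=903: venue='home' → outer ELSE → T11
game_id=904: venue='neutral' → inner[ELSE] → T3
game_id=905: venue='neutral' → inner[ELSE] → T3
game_id=906: venue='home' → outer ELSE → T11
game_id=907: venue='home' → outer ELSE → T11
game_id=908: venue='neutral' → inner[ELSE] → T3
game_id=909: venue='away' → outer ELSE → T11
game_id=910: venue='home' → outer ELSE → T11

T3, T11, T3, T11, T3, T3, T11, T11, T3, T11, T11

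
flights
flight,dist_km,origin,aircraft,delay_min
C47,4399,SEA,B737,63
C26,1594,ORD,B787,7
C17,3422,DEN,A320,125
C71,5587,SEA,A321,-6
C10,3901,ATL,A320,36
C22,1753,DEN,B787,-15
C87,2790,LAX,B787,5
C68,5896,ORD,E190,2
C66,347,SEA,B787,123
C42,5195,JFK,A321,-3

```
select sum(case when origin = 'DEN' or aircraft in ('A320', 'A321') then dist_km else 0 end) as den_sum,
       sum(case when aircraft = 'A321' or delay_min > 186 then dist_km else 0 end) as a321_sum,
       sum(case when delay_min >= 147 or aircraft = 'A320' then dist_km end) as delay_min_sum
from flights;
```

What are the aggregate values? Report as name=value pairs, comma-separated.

[den_sum: origin = 'DEN' or aircraft in ('A320', 'A321')]
flight=C47: ✗
flight=C26: ✗
flight=C17: ✓ → 3422
flight=C71: ✓ → 5587
flight=C10: ✓ → 3901
flight=C22: ✓ → 1753
flight=C87: ✗
flight=C68: ✗
flight=C66: ✗
flight=C42: ✓ → 5195
den_sum = 3422 + 5587 + 3901 + 1753 + 5195 = 19858
—
[a321_sum: aircraft = 'A321' or delay_min > 186]
flight=C47: ✗
flight=C26: ✗
flight=C17: ✗
flight=C71: ✓ → 5587
flight=C10: ✗
flight=C22: ✗
flight=C87: ✗
flight=C68: ✗
flight=C66: ✗
flight=C42: ✓ → 5195
a321_sum = 5587 + 5195 = 10782
—
[delay_min_sum: delay_min >= 147 or aircraft = 'A320']
flight=C47: ✗
flight=C26: ✗
flight=C17: ✓ → 3422
flight=C71: ✗
flight=C10: ✓ → 3901
flight=C22: ✗
flight=C87: ✗
flight=C68: ✗
flight=C66: ✗
flight=C42: ✗
delay_min_sum = 3422 + 3901 = 7323

den_sum=19858, a321_sum=10782, delay_min_sum=7323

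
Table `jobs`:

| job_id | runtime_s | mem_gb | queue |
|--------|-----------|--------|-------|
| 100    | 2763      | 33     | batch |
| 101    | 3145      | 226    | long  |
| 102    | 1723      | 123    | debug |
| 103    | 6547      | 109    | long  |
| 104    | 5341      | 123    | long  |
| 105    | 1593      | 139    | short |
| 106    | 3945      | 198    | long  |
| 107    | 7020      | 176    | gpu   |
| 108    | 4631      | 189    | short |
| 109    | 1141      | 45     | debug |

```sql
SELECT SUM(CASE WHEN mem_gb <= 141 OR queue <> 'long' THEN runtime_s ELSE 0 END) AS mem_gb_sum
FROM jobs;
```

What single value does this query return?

30759

job_id=100: ✓ → 2763
job_id=101: ✗
job_id=102: ✓ → 1723
job_id=103: ✓ → 6547
job_id=104: ✓ → 5341
job_id=105: ✓ → 1593
job_id=106: ✗
job_id=107: ✓ → 7020
job_id=108: ✓ → 4631
job_id=109: ✓ → 1141
mem_gb_sum = 2763 + 1723 + 6547 + 5341 + 1593 + 7020 + 4631 + 1141 = 30759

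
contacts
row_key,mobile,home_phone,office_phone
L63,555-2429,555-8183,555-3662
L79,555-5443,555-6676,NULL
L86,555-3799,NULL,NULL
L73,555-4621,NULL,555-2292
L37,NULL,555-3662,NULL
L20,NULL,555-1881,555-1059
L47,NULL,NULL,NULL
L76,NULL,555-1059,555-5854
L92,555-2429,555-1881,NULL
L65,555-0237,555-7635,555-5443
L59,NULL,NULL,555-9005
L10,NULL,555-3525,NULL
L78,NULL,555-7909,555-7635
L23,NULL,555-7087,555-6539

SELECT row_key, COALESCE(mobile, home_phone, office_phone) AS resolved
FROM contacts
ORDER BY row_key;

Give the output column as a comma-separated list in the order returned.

row_key=L10: mobile=NULL, home_phone=555-3525 → 555-3525
row_key=L20: mobile=NULL, home_phone=555-1881 → 555-1881
row_key=L23: mobile=NULL, home_phone=555-7087 → 555-7087
row_key=L37: mobile=NULL, home_phone=555-3662 → 555-3662
row_key=L47: mobile=NULL, home_phone=NULL, office_phone=NULL (all NULL) → NULL
row_key=L59: mobile=NULL, home_phone=NULL, office_phone=555-9005 → 555-9005
row_key=L63: mobile=555-2429 → 555-2429
row_key=L65: mobile=555-0237 → 555-0237
row_key=L73: mobile=555-4621 → 555-4621
row_key=L76: mobile=NULL, home_phone=555-1059 → 555-1059
row_key=L78: mobile=NULL, home_phone=555-7909 → 555-7909
row_key=L79: mobile=555-5443 → 555-5443
row_key=L86: mobile=555-3799 → 555-3799
row_key=L92: mobile=555-2429 → 555-2429

555-3525, 555-1881, 555-7087, 555-3662, NULL, 555-9005, 555-2429, 555-0237, 555-4621, 555-1059, 555-7909, 555-5443, 555-3799, 555-2429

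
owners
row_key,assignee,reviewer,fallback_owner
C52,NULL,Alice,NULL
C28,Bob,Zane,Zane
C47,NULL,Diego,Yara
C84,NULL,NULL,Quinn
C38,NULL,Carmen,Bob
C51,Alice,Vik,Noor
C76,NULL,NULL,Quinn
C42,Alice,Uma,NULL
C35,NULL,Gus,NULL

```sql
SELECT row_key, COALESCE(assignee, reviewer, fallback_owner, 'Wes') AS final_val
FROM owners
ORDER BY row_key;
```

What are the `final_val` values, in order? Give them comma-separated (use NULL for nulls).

Bob, Gus, Carmen, Alice, Diego, Alice, Alice, Quinn, Quinn

row_key=C28: assignee=Bob → Bob
row_key=C35: assignee=NULL, reviewer=Gus → Gus
row_key=C38: assignee=NULL, reviewer=Carmen → Carmen
row_key=C42: assignee=Alice → Alice
row_key=C47: assignee=NULL, reviewer=Diego → Diego
row_key=C51: assignee=Alice → Alice
row_key=C52: assignee=NULL, reviewer=Alice → Alice
row_key=C76: assignee=NULL, reviewer=NULL, fallback_owner=Quinn → Quinn
row_key=C84: assignee=NULL, reviewer=NULL, fallback_owner=Quinn → Quinn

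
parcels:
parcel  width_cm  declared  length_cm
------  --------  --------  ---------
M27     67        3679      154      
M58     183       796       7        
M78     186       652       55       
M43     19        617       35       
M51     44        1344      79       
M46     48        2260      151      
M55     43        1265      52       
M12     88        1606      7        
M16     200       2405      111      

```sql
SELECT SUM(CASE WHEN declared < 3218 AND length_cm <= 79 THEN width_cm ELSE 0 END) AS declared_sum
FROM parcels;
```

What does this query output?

parcel=M27: ✗
parcel=M58: ✓ → 183
parcel=M78: ✓ → 186
parcel=M43: ✓ → 19
parcel=M51: ✓ → 44
parcel=M46: ✗
parcel=M55: ✓ → 43
parcel=M12: ✓ → 88
parcel=M16: ✗
declared_sum = 183 + 186 + 19 + 44 + 43 + 88 = 563

563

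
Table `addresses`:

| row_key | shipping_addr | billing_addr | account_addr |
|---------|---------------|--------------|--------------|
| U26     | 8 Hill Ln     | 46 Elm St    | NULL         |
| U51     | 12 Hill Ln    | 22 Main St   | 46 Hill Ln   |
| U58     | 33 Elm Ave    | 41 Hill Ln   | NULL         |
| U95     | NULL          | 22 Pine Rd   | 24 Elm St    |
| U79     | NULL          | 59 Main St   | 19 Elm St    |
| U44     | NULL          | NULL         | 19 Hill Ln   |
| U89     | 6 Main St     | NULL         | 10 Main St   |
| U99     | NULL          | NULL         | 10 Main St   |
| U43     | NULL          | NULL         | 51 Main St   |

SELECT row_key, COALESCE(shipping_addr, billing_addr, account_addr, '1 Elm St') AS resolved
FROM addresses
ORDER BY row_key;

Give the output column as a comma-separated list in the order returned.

row_key=U26: shipping_addr=8 Hill Ln → 8 Hill Ln
row_key=U43: shipping_addr=NULL, billing_addr=NULL, account_addr=51 Main St → 51 Main St
row_key=U44: shipping_addr=NULL, billing_addr=NULL, account_addr=19 Hill Ln → 19 Hill Ln
row_key=U51: shipping_addr=12 Hill Ln → 12 Hill Ln
row_key=U58: shipping_addr=33 Elm Ave → 33 Elm Ave
row_key=U79: shipping_addr=NULL, billing_addr=59 Main St → 59 Main St
row_key=U89: shipping_addr=6 Main St → 6 Main St
row_key=U95: shipping_addr=NULL, billing_addr=22 Pine Rd → 22 Pine Rd
row_key=U99: shipping_addr=NULL, billing_addr=NULL, account_addr=10 Main St → 10 Main St

8 Hill Ln, 51 Main St, 19 Hill Ln, 12 Hill Ln, 33 Elm Ave, 59 Main St, 6 Main St, 22 Pine Rd, 10 Main St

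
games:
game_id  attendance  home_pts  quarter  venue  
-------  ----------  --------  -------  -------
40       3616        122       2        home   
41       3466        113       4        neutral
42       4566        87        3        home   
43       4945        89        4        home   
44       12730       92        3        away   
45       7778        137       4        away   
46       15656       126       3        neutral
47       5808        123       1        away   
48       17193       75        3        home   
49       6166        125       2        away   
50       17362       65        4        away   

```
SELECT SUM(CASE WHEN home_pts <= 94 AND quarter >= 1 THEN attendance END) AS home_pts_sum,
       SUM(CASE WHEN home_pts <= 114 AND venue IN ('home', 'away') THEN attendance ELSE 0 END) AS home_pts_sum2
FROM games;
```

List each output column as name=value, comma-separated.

home_pts_sum=56796, home_pts_sum2=56796

[home_pts_sum: home_pts <= 94 AND quarter >= 1]
game_id=40: ✗
game_id=41: ✗
game_id=42: ✓ → 4566
game_id=43: ✓ → 4945
game_id=44: ✓ → 12730
game_id=45: ✗
game_id=46: ✗
game_id=47: ✗
game_id=48: ✓ → 17193
game_id=49: ✗
game_id=50: ✓ → 17362
home_pts_sum = 4566 + 4945 + 12730 + 17193 + 17362 = 56796
—
[home_pts_sum2: home_pts <= 114 AND venue IN ('home', 'away')]
game_id=40: ✗
game_id=41: ✗
game_id=42: ✓ → 4566
game_id=43: ✓ → 4945
game_id=44: ✓ → 12730
game_id=45: ✗
game_id=46: ✗
game_id=47: ✗
game_id=48: ✓ → 17193
game_id=49: ✗
game_id=50: ✓ → 17362
home_pts_sum2 = 4566 + 4945 + 12730 + 17193 + 17362 = 56796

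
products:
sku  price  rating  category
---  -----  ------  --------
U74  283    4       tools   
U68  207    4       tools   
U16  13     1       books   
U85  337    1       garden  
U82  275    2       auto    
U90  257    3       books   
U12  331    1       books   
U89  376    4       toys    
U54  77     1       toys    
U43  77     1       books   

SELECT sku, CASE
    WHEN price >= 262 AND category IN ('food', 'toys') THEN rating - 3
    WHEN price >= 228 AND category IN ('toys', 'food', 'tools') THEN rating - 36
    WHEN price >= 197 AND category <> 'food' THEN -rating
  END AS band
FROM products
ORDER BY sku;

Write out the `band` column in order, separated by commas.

sku=U12: price >= 197 AND category <> 'food' → -1
sku=U16: (no match → NULL) → NULL
sku=U43: (no match → NULL) → NULL
sku=U54: (no match → NULL) → NULL
sku=U68: price >= 197 AND category <> 'food' → -4
sku=U74: price >= 228 AND category IN ('toys', 'food', 'tools') → -32
sku=U82: price >= 197 AND category <> 'food' → -2
sku=U85: price >= 197 AND category <> 'food' → -1
sku=U89: price >= 262 AND category IN ('food', 'toys') → 1
sku=U90: price >= 197 AND category <> 'food' → -3

-1, NULL, NULL, NULL, -4, -32, -2, -1, 1, -3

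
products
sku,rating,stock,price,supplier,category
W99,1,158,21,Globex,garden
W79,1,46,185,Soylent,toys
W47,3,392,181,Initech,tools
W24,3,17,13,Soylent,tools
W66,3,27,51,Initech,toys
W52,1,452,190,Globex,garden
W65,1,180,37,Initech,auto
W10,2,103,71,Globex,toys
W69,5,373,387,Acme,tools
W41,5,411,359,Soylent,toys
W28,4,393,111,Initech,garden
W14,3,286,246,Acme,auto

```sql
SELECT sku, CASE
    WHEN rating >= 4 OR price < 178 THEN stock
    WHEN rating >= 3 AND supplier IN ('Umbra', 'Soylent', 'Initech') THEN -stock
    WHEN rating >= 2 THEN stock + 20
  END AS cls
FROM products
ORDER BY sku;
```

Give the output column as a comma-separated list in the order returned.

103, 306, 17, 393, 411, -392, NULL, 180, 27, 373, NULL, 158

sku=W10: rating >= 4 OR price < 178 → 103
sku=W14: rating >= 2 → 306
sku=W24: rating >= 4 OR price < 178 → 17
sku=W28: rating >= 4 OR price < 178 → 393
sku=W41: rating >= 4 OR price < 178 → 411
sku=W47: rating >= 3 AND supplier IN ('Umbra', 'Soylent', 'Initech') → -392
sku=W52: (no match → NULL) → NULL
sku=W65: rating >= 4 OR price < 178 → 180
sku=W66: rating >= 4 OR price < 178 → 27
sku=W69: rating >= 4 OR price < 178 → 373
sku=W79: (no match → NULL) → NULL
sku=W99: rating >= 4 OR price < 178 → 158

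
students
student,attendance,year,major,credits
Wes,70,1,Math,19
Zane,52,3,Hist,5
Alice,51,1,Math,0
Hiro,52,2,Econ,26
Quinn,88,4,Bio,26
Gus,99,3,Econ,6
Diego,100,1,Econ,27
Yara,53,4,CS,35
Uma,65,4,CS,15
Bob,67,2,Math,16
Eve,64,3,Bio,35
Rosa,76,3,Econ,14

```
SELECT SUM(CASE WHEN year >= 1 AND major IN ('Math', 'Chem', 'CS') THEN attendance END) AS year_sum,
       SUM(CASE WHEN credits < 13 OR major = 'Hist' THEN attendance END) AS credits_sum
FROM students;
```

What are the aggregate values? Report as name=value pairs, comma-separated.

[year_sum: year >= 1 AND major IN ('Math', 'Chem', 'CS')]
student=Wes: ✓ → 70
student=Zane: ✗
student=Alice: ✓ → 51
student=Hiro: ✗
student=Quinn: ✗
student=Gus: ✗
student=Diego: ✗
student=Yara: ✓ → 53
student=Uma: ✓ → 65
student=Bob: ✓ → 67
student=Eve: ✗
student=Rosa: ✗
year_sum = 70 + 51 + 53 + 65 + 67 = 306
—
[credits_sum: credits < 13 OR major = 'Hist']
student=Wes: ✗
student=Zane: ✓ → 52
student=Alice: ✓ → 51
student=Hiro: ✗
student=Quinn: ✗
student=Gus: ✓ → 99
student=Diego: ✗
student=Yara: ✗
student=Uma: ✗
student=Bob: ✗
student=Eve: ✗
student=Rosa: ✗
credits_sum = 52 + 51 + 99 = 202

year_sum=306, credits_sum=202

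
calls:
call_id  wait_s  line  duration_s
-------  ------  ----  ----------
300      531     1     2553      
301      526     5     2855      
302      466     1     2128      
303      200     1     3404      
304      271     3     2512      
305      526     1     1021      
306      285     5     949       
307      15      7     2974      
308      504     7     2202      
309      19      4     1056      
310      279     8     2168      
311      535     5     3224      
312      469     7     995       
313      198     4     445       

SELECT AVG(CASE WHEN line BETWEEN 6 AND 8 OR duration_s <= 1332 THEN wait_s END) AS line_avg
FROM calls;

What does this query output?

286.875

call_id=300: ✗
call_id=301: ✗
call_id=302: ✗
call_id=303: ✗
call_id=304: ✗
call_id=305: ✓ → 526
call_id=306: ✓ → 285
call_id=307: ✓ → 15
call_id=308: ✓ → 504
call_id=309: ✓ → 19
call_id=310: ✓ → 279
call_id=311: ✗
call_id=312: ✓ → 469
call_id=313: ✓ → 198
line_avg = (526 + 285 + 15 + 504 + 19 + 279 + 469 + 198) / 8 = 286.875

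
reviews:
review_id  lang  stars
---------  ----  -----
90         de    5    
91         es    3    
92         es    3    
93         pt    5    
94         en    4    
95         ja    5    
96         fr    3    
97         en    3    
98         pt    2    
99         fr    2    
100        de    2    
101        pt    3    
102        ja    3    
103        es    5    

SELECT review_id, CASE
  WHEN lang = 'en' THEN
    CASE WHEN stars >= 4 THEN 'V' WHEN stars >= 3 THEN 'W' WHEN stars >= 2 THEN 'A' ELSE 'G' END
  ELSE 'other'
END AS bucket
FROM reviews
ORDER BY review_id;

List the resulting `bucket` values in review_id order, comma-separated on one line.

other, other, other, other, V, other, other, W, other, other, other, other, other, other

review_id=90: lang='de' → outer ELSE → other
review_id=91: lang='es' → outer ELSE → other
review_id=92: lang='es' → outer ELSE → other
review_id=93: lang='pt' → outer ELSE → other
review_id=94: lang='en' → inner[stars >= 4] → V
review_id=95: lang='ja' → outer ELSE → other
review_id=96: lang='fr' → outer ELSE → other
review_id=97: lang='en' → inner[stars >= 3] → W
review_id=98: lang='pt' → outer ELSE → other
review_id=99: lang='fr' → outer ELSE → other
review_id=100: lang='de' → outer ELSE → other
review_id=101: lang='pt' → outer ELSE → other
review_id=102: lang='ja' → outer ELSE → other
review_id=103: lang='es' → outer ELSE → other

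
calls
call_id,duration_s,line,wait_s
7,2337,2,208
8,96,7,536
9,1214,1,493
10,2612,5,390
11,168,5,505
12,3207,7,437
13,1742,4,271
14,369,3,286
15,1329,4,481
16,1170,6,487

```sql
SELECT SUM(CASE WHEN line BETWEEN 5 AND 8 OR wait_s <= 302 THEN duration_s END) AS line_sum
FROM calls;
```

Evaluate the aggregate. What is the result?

11701

call_id=7: ✓ → 2337
call_id=8: ✓ → 96
call_id=9: ✗
call_id=10: ✓ → 2612
call_id=11: ✓ → 168
call_id=12: ✓ → 3207
call_id=13: ✓ → 1742
call_id=14: ✓ → 369
call_id=15: ✗
call_id=16: ✓ → 1170
line_sum = 2337 + 96 + 2612 + 168 + 3207 + 1742 + 369 + 1170 = 11701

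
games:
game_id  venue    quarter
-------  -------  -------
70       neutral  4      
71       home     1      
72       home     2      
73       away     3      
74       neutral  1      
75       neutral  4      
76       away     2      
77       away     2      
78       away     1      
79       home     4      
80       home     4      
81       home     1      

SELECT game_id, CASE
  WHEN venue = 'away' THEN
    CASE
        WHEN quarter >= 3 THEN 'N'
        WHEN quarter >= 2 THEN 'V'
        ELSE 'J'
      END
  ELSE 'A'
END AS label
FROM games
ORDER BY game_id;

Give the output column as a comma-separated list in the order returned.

game_id=70: venue='neutral' → outer ELSE → A
game_id=71: venue='home' → outer ELSE → A
game_id=72: venue='home' → outer ELSE → A
game_id=73: venue='away' → inner[quarter >= 3] → N
game_id=74: venue='neutral' → outer ELSE → A
game_id=75: venue='neutral' → outer ELSE → A
game_id=76: venue='away' → inner[quarter >= 2] → V
game_id=77: venue='away' → inner[quarter >= 2] → V
game_id=78: venue='away' → inner[ELSE] → J
game_id=79: venue='home' → outer ELSE → A
game_id=80: venue='home' → outer ELSE → A
game_id=81: venue='home' → outer ELSE → A

A, A, A, N, A, A, V, V, J, A, A, A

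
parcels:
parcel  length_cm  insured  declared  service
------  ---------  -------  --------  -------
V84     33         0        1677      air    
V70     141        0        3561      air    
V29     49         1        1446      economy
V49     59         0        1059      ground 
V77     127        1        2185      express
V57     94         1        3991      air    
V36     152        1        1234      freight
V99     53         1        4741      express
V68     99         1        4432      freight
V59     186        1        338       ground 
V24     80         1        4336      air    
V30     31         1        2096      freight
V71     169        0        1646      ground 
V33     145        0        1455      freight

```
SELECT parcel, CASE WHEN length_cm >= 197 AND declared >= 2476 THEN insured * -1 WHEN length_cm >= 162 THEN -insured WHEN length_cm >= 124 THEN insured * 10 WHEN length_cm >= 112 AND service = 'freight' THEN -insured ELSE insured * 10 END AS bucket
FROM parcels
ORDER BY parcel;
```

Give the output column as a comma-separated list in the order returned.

parcel=V24: ELSE → 10
parcel=V29: ELSE → 10
parcel=V30: ELSE → 10
parcel=V33: length_cm >= 124 → 0
parcel=V36: length_cm >= 124 → 10
parcel=V49: ELSE → 0
parcel=V57: ELSE → 10
parcel=V59: length_cm >= 162 → -1
parcel=V68: ELSE → 10
parcel=V70: length_cm >= 124 → 0
parcel=V71: length_cm >= 162 → 0
parcel=V77: length_cm >= 124 → 10
parcel=V84: ELSE → 0
parcel=V99: ELSE → 10

10, 10, 10, 0, 10, 0, 10, -1, 10, 0, 0, 10, 0, 10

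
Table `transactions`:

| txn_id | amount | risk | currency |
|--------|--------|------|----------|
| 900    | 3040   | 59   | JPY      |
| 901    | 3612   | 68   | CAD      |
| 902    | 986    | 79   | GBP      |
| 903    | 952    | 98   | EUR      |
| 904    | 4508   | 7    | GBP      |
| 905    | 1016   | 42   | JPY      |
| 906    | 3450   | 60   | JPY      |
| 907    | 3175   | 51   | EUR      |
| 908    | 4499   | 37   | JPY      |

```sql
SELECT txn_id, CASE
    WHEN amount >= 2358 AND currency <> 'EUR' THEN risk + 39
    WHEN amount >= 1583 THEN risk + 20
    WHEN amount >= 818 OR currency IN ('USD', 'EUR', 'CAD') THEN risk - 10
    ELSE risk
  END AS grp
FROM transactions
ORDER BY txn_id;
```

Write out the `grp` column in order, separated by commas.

txn_id=900: amount >= 2358 AND currency <> 'EUR' → 98
txn_id=901: amount >= 2358 AND currency <> 'EUR' → 107
txn_id=902: amount >= 818 OR currency IN ('USD', 'EUR', 'CAD') → 69
txn_id=903: amount >= 818 OR currency IN ('USD', 'EUR', 'CAD') → 88
txn_id=904: amount >= 2358 AND currency <> 'EUR' → 46
txn_id=905: amount >= 818 OR currency IN ('USD', 'EUR', 'CAD') → 32
txn_id=906: amount >= 2358 AND currency <> 'EUR' → 99
txn_id=907: amount >= 1583 → 71
txn_id=908: amount >= 2358 AND currency <> 'EUR' → 76

98, 107, 69, 88, 46, 32, 99, 71, 76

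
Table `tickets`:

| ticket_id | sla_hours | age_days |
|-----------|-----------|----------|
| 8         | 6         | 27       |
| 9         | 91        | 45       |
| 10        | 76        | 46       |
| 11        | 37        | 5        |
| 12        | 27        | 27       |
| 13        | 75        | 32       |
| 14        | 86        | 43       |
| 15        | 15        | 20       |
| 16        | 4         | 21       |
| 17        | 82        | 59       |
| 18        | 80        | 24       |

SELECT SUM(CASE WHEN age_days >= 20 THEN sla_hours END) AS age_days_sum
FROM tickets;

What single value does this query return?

542

ticket_id=8: ✓ → 6
ticket_id=9: ✓ → 91
ticket_id=10: ✓ → 76
ticket_id=11: ✗
ticket_id=12: ✓ → 27
ticket_id=13: ✓ → 75
ticket_id=14: ✓ → 86
ticket_id=15: ✓ → 15
ticket_id=16: ✓ → 4
ticket_id=17: ✓ → 82
ticket_id=18: ✓ → 80
age_days_sum = 6 + 91 + 76 + 27 + 75 + 86 + 15 + 4 + 82 + 80 = 542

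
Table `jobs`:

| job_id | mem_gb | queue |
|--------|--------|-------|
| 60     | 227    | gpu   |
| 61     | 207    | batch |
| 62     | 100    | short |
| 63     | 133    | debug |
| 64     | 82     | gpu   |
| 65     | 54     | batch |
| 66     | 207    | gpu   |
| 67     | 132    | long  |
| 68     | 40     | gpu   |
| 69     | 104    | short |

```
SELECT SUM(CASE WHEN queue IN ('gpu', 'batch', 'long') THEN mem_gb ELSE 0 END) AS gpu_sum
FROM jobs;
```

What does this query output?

job_id=60: ✓ → 227
job_id=61: ✓ → 207
job_id=62: ✗
job_id=63: ✗
job_id=64: ✓ → 82
job_id=65: ✓ → 54
job_id=66: ✓ → 207
job_id=67: ✓ → 132
job_id=68: ✓ → 40
job_id=69: ✗
gpu_sum = 227 + 207 + 82 + 54 + 207 + 132 + 40 = 949

949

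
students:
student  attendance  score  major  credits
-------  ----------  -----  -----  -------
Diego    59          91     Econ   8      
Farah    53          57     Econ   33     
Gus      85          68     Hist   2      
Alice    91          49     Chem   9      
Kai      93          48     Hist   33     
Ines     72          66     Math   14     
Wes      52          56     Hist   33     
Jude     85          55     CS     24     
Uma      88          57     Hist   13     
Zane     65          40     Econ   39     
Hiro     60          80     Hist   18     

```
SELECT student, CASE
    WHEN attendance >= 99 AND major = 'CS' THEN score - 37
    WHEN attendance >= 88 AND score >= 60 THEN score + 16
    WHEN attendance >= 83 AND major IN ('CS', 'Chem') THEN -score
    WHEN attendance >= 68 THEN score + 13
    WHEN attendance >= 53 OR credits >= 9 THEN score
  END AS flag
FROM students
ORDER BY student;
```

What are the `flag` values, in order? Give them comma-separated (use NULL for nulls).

-49, 91, 57, 81, 80, 79, -55, 61, 70, 56, 40

student=Alice: attendance >= 83 AND major IN ('CS', 'Chem') → -49
student=Diego: attendance >= 53 OR credits >= 9 → 91
student=Farah: attendance >= 53 OR credits >= 9 → 57
student=Gus: attendance >= 68 → 81
student=Hiro: attendance >= 53 OR credits >= 9 → 80
student=Ines: attendance >= 68 → 79
student=Jude: attendance >= 83 AND major IN ('CS', 'Chem') → -55
student=Kai: attendance >= 68 → 61
student=Uma: attendance >= 68 → 70
student=Wes: attendance >= 53 OR credits >= 9 → 56
student=Zane: attendance >= 53 OR credits >= 9 → 40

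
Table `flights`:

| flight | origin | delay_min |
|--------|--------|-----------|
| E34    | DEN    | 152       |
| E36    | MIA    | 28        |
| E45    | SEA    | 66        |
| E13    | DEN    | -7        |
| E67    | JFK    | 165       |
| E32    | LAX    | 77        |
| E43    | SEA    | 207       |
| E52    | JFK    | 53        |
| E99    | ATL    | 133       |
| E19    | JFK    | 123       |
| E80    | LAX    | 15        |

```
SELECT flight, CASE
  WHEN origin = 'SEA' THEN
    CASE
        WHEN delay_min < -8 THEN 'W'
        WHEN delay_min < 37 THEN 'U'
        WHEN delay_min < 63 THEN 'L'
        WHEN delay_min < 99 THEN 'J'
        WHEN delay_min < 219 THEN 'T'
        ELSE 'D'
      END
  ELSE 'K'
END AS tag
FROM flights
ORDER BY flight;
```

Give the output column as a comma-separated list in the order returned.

K, K, K, K, K, T, J, K, K, K, K

flight=E13: origin='DEN' → outer ELSE → K
flight=E19: origin='JFK' → outer ELSE → K
flight=E32: origin='LAX' → outer ELSE → K
flight=E34: origin='DEN' → outer ELSE → K
flight=E36: origin='MIA' → outer ELSE → K
flight=E43: origin='SEA' → inner[delay_min < 219] → T
flight=E45: origin='SEA' → inner[delay_min < 99] → J
flight=E52: origin='JFK' → outer ELSE → K
flight=E67: origin='JFK' → outer ELSE → K
flight=E80: origin='LAX' → outer ELSE → K
flight=E99: origin='ATL' → outer ELSE → K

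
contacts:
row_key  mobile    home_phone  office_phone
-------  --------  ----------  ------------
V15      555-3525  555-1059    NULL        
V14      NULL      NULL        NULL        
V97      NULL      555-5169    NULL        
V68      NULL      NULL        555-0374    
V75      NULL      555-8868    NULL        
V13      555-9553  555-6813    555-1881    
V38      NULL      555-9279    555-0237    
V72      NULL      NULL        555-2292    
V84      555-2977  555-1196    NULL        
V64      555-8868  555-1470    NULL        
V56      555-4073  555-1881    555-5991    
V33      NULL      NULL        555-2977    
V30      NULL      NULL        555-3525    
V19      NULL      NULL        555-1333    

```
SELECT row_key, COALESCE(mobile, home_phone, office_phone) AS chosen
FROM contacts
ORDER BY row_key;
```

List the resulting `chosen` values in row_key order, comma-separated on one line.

row_key=V13: mobile=555-9553 → 555-9553
row_key=V14: mobile=NULL, home_phone=NULL, office_phone=NULL (all NULL) → NULL
row_key=V15: mobile=555-3525 → 555-3525
row_key=V19: mobile=NULL, home_phone=NULL, office_phone=555-1333 → 555-1333
row_key=V30: mobile=NULL, home_phone=NULL, office_phone=555-3525 → 555-3525
row_key=V33: mobile=NULL, home_phone=NULL, office_phone=555-2977 → 555-2977
row_key=V38: mobile=NULL, home_phone=555-9279 → 555-9279
row_key=V56: mobile=555-4073 → 555-4073
row_key=V64: mobile=555-8868 → 555-8868
row_key=V68: mobile=NULL, home_phone=NULL, office_phone=555-0374 → 555-0374
row_key=V72: mobile=NULL, home_phone=NULL, office_phone=555-2292 → 555-2292
row_key=V75: mobile=NULL, home_phone=555-8868 → 555-8868
row_key=V84: mobile=555-2977 → 555-2977
row_key=V97: mobile=NULL, home_phone=555-5169 → 555-5169

555-9553, NULL, 555-3525, 555-1333, 555-3525, 555-2977, 555-9279, 555-4073, 555-8868, 555-0374, 555-2292, 555-8868, 555-2977, 555-5169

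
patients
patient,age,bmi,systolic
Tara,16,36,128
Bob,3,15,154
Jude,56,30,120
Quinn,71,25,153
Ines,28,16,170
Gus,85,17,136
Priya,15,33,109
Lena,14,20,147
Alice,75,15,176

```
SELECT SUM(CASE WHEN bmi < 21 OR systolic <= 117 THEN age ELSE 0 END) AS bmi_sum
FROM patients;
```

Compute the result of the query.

220

patient=Tara: ✗
patient=Bob: ✓ → 3
patient=Jude: ✗
patient=Quinn: ✗
patient=Ines: ✓ → 28
patient=Gus: ✓ → 85
patient=Priya: ✓ → 15
patient=Lena: ✓ → 14
patient=Alice: ✓ → 75
bmi_sum = 3 + 28 + 85 + 15 + 14 + 75 = 220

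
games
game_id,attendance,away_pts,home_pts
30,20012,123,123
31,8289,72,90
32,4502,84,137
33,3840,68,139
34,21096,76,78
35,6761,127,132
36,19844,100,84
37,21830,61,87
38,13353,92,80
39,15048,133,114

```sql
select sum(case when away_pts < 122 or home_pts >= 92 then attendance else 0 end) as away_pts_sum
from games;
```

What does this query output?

134575

game_id=30: ✓ → 20012
game_id=31: ✓ → 8289
game_id=32: ✓ → 4502
game_id=33: ✓ → 3840
game_id=34: ✓ → 21096
game_id=35: ✓ → 6761
game_id=36: ✓ → 19844
game_id=37: ✓ → 21830
game_id=38: ✓ → 13353
game_id=39: ✓ → 15048
away_pts_sum = 20012 + 8289 + 4502 + 3840 + 21096 + 6761 + 19844 + 21830 + 13353 + 15048 = 134575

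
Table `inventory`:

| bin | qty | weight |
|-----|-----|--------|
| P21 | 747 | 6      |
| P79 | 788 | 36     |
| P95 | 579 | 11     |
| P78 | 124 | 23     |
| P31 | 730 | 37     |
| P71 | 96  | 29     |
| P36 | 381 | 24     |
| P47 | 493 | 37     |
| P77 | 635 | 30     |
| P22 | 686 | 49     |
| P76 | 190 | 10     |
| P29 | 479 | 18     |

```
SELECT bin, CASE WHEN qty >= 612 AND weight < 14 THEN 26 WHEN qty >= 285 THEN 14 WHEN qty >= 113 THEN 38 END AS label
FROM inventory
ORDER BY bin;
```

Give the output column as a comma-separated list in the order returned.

bin=P21: qty >= 612 AND weight < 14 → 26
bin=P22: qty >= 285 → 14
bin=P29: qty >= 285 → 14
bin=P31: qty >= 285 → 14
bin=P36: qty >= 285 → 14
bin=P47: qty >= 285 → 14
bin=P71: (no match → NULL) → NULL
bin=P76: qty >= 113 → 38
bin=P77: qty >= 285 → 14
bin=P78: qty >= 113 → 38
bin=P79: qty >= 285 → 14
bin=P95: qty >= 285 → 14

26, 14, 14, 14, 14, 14, NULL, 38, 14, 38, 14, 14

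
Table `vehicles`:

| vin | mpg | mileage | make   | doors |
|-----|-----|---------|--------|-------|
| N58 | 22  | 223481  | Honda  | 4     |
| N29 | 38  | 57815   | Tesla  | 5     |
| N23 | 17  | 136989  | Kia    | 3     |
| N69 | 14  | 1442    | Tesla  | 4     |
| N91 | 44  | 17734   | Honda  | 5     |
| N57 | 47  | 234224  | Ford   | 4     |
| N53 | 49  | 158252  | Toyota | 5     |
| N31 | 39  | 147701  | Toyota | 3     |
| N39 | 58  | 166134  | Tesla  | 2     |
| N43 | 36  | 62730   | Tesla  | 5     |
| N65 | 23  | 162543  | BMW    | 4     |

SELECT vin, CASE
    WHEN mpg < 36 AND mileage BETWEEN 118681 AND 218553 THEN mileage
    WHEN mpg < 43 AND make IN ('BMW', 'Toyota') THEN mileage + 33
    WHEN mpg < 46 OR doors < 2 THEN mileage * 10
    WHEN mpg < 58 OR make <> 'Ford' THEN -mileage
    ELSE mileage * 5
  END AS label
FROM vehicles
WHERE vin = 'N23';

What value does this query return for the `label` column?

vin = N23: mpg=17, mileage=136989, make=Kia, doors=3.
mpg < 36 AND mileage BETWEEN 118681 AND 218553 → true → 136989

136989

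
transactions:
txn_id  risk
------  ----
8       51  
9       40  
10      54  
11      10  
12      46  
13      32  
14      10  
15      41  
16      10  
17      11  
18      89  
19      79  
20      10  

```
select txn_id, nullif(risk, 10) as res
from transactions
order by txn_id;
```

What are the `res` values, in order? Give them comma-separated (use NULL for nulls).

txn_id=8: risk=51 vs 10: differ → 51
txn_id=9: risk=40 vs 10: differ → 40
txn_id=10: risk=54 vs 10: differ → 54
txn_id=11: risk=10 vs 10: equal → NULL
txn_id=12: risk=46 vs 10: differ → 46
txn_id=13: risk=32 vs 10: differ → 32
txn_id=14: risk=10 vs 10: equal → NULL
txn_id=15: risk=41 vs 10: differ → 41
txn_id=16: risk=10 vs 10: equal → NULL
txn_id=17: risk=11 vs 10: differ → 11
txn_id=18: risk=89 vs 10: differ → 89
txn_id=19: risk=79 vs 10: differ → 79
txn_id=20: risk=10 vs 10: equal → NULL

51, 40, 54, NULL, 46, 32, NULL, 41, NULL, 11, 89, 79, NULL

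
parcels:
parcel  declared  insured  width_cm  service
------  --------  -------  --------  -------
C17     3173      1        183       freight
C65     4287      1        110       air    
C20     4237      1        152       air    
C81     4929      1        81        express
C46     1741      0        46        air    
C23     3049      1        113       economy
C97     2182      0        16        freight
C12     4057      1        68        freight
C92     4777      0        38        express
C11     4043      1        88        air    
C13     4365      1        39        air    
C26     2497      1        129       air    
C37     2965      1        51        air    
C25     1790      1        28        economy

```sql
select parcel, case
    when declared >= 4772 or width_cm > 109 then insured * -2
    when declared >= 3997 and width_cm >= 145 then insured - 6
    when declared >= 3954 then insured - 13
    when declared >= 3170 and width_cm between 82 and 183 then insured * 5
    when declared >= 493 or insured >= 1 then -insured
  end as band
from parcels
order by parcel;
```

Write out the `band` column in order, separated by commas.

parcel=C11: declared >= 3954 → -12
parcel=C12: declared >= 3954 → -12
parcel=C13: declared >= 3954 → -12
parcel=C17: declared >= 4772 or width_cm > 109 → -2
parcel=C20: declared >= 4772 or width_cm > 109 → -2
parcel=C23: declared >= 4772 or width_cm > 109 → -2
parcel=C25: declared >= 493 or insured >= 1 → -1
parcel=C26: declared >= 4772 or width_cm > 109 → -2
parcel=C37: declared >= 493 or insured >= 1 → -1
parcel=C46: declared >= 493 or insured >= 1 → 0
parcel=C65: declared >= 4772 or width_cm > 109 → -2
parcel=C81: declared >= 4772 or width_cm > 109 → -2
parcel=C92: declared >= 4772 or width_cm > 109 → 0
parcel=C97: declared >= 493 or insured >= 1 → 0

-12, -12, -12, -2, -2, -2, -1, -2, -1, 0, -2, -2, 0, 0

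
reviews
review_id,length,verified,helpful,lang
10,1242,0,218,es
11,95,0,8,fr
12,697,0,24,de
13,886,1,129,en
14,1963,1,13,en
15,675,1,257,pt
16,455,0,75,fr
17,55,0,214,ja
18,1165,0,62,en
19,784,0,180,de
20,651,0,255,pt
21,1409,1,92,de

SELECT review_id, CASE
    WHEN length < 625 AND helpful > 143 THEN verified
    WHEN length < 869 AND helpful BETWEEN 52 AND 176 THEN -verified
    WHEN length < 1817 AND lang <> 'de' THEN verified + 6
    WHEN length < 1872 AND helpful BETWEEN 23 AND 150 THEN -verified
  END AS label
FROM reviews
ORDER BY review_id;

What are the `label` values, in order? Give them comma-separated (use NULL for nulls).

6, 6, 0, 7, NULL, 7, 0, 0, 6, NULL, 6, -1

review_id=10: length < 1817 AND lang <> 'de' → 6
review_id=11: length < 1817 AND lang <> 'de' → 6
review_id=12: length < 1872 AND helpful BETWEEN 23 AND 150 → 0
review_id=13: length < 1817 AND lang <> 'de' → 7
review_id=14: (no match → NULL) → NULL
review_id=15: length < 1817 AND lang <> 'de' → 7
review_id=16: length < 869 AND helpful BETWEEN 52 AND 176 → 0
review_id=17: length < 625 AND helpful > 143 → 0
review_id=18: length < 1817 AND lang <> 'de' → 6
review_id=19: (no match → NULL) → NULL
review_id=20: length < 1817 AND lang <> 'de' → 6
review_id=21: length < 1872 AND helpful BETWEEN 23 AND 150 → -1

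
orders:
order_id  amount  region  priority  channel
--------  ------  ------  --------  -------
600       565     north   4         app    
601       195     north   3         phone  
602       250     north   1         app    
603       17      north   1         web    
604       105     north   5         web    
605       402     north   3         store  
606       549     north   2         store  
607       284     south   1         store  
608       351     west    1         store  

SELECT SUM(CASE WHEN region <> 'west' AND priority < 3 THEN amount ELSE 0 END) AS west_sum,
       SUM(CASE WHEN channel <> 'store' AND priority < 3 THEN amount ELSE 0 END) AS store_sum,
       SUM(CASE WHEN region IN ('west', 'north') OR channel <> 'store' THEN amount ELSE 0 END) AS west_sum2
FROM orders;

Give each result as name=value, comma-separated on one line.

[west_sum: region <> 'west' AND priority < 3]
order_id=600: ✗
order_id=601: ✗
order_id=602: ✓ → 250
order_id=603: ✓ → 17
order_id=604: ✗
order_id=605: ✗
order_id=606: ✓ → 549
order_id=607: ✓ → 284
order_id=608: ✗
west_sum = 250 + 17 + 549 + 284 = 1100
—
[store_sum: channel <> 'store' AND priority < 3]
order_id=600: ✗
order_id=601: ✗
order_id=602: ✓ → 250
order_id=603: ✓ → 17
order_id=604: ✗
order_id=605: ✗
order_id=606: ✗
order_id=607: ✗
order_id=608: ✗
store_sum = 250 + 17 = 267
—
[west_sum2: region IN ('west', 'north') OR channel <> 'store']
order_id=600: ✓ → 565
order_id=601: ✓ → 195
order_id=602: ✓ → 250
order_id=603: ✓ → 17
order_id=604: ✓ → 105
order_id=605: ✓ → 402
order_id=606: ✓ → 549
order_id=607: ✗
order_id=608: ✓ → 351
west_sum2 = 565 + 195 + 250 + 17 + 105 + 402 + 549 + 351 = 2434

west_sum=1100, store_sum=267, west_sum2=2434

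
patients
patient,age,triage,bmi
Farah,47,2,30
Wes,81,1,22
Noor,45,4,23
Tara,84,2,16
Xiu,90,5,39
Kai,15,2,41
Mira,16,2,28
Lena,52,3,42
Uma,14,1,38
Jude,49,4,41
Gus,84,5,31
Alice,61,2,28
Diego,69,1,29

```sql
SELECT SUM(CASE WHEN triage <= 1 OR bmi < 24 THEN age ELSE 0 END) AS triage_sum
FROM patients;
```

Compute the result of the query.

patient=Farah: ✗
patient=Wes: ✓ → 81
patient=Noor: ✓ → 45
patient=Tara: ✓ → 84
patient=Xiu: ✗
patient=Kai: ✗
patient=Mira: ✗
patient=Lena: ✗
patient=Uma: ✓ → 14
patient=Jude: ✗
patient=Gus: ✗
patient=Alice: ✗
patient=Diego: ✓ → 69
triage_sum = 81 + 45 + 84 + 14 + 69 = 293

293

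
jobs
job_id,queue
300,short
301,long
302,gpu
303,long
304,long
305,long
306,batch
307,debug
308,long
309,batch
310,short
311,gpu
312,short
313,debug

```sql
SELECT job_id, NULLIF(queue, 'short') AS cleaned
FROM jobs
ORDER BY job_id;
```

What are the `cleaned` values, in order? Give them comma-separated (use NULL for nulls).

job_id=300: queue=short vs short: equal → NULL
job_id=301: queue=long vs short: differ → long
job_id=302: queue=gpu vs short: differ → gpu
job_id=303: queue=long vs short: differ → long
job_id=304: queue=long vs short: differ → long
job_id=305: queue=long vs short: differ → long
job_id=306: queue=batch vs short: differ → batch
job_id=307: queue=debug vs short: differ → debug
job_id=308: queue=long vs short: differ → long
job_id=309: queue=batch vs short: differ → batch
job_id=310: queue=short vs short: equal → NULL
job_id=311: queue=gpu vs short: differ → gpu
job_id=312: queue=short vs short: equal → NULL
job_id=313: queue=debug vs short: differ → debug

NULL, long, gpu, long, long, long, batch, debug, long, batch, NULL, gpu, NULL, debug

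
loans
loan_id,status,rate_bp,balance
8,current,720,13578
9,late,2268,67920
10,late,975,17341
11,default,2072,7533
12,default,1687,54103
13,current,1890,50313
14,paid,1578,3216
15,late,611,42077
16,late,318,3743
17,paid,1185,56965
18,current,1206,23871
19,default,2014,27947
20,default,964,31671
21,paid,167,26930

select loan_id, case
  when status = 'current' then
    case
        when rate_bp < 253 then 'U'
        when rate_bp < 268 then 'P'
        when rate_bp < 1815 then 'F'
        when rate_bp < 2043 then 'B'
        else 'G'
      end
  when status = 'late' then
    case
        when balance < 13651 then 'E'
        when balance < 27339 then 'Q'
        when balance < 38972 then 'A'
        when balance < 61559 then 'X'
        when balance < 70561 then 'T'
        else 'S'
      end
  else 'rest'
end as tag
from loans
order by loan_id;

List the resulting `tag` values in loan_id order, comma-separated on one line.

F, T, Q, rest, rest, B, rest, X, E, rest, F, rest, rest, rest

loan_id=8: status='current' → inner[rate_bp < 1815] → F
loan_id=9: status='late' → inner[balance < 70561] → T
loan_id=10: status='late' → inner[balance < 27339] → Q
loan_id=11: status='default' → outer ELSE → rest
loan_id=12: status='default' → outer ELSE → rest
loan_id=13: status='current' → inner[rate_bp < 2043] → B
loan_id=14: status='paid' → outer ELSE → rest
loan_id=15: status='late' → inner[balance < 61559] → X
loan_id=16: status='late' → inner[balance < 13651] → E
loan_id=17: status='paid' → outer ELSE → rest
loan_id=18: status='current' → inner[rate_bp < 1815] → F
loan_id=19: status='default' → outer ELSE → rest
loan_id=20: status='default' → outer ELSE → rest
loan_id=21: status='paid' → outer ELSE → rest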